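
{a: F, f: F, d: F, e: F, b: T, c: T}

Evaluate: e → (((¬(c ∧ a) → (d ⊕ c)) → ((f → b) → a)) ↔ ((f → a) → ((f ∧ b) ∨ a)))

c ∧ a = T ∧ F = F
¬(c ∧ a) = ¬F = T
d ⊕ c = F ⊕ T = T
¬(c ∧ a) → (d ⊕ c) = T → T = T
f → b = F → T = T
(f → b) → a = T → F = F
(¬(c ∧ a) → (d ⊕ c)) → ((f → b) → a) = T → F = F
f → a = F → F = T
f ∧ b = F ∧ T = F
(f ∧ b) ∨ a = F ∨ F = F
(f → a) → ((f ∧ b) ∨ a) = T → F = F
((¬(c ∧ a) → (d ⊕ c)) → ((f → b) → a)) ↔ ((f → a) → ((f ∧ b) ∨ a)) = F ↔ F = T
e → (((¬(c ∧ a) → (d ⊕ c)) → ((f → b) → a)) ↔ ((f → a) → ((f ∧ b) ∨ a))) = F → T = T

T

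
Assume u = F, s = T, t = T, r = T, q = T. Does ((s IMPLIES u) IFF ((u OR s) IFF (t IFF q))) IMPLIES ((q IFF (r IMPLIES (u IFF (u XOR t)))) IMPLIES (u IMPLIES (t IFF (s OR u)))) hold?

T

s IMPLIES u = T IMPLIES F = F
u OR s = F OR T = T
t IFF q = T IFF T = T
(u OR s) IFF (t IFF q) = T IFF T = T
(s IMPLIES u) IFF ((u OR s) IFF (t IFF q)) = F IFF T = F
u XOR t = F XOR T = T
u IFF (u XOR t) = F IFF T = F
r IMPLIES (u IFF (u XOR t)) = T IMPLIES F = F
q IFF (r IMPLIES (u IFF (u XOR t))) = T IFF F = F
s OR u = T OR F = T
t IFF (s OR u) = T IFF T = T
u IMPLIES (t IFF (s OR u)) = F IMPLIES T = T
(q IFF (r IMPLIES (u IFF (u XOR t)))) IMPLIES (u IMPLIES (t IFF (s OR u))) = F IMPLIES T = T
((s IMPLIES u) IFF ((u OR s) IFF (t IFF q))) IMPLIES ((q IFF (r IMPLIES (u IFF (u XOR t)))) IMPLIES (u IMPLIES (t IFF (s OR u)))) = F IMPLIES T = T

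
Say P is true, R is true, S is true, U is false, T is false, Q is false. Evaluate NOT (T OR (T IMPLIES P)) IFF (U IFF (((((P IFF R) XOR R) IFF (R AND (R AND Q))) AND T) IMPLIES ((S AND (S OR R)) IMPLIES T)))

T IMPLIES P = false IMPLIES true = true
T OR (T IMPLIES P) = false OR true = true
NOT (T OR (T IMPLIES P)) = NOT true = false
P IFF R = true IFF true = true
(P IFF R) XOR R = true XOR true = false
R AND Q = true AND false = false
R AND (R AND Q) = true AND false = false
((P IFF R) XOR R) IFF (R AND (R AND Q)) = false IFF false = true
(((P IFF R) XOR R) IFF (R AND (R AND Q))) AND T = true AND false = false
S OR R = true OR true = true
S AND (S OR R) = true AND true = true
(S AND (S OR R)) IMPLIES T = true IMPLIES false = false
((((P IFF R) XOR R) IFF (R AND (R AND Q))) AND T) IMPLIES ((S AND (S OR R)) IMPLIES T) = false IMPLIES false = true
U IFF (((((P IFF R) XOR R) IFF (R AND (R AND Q))) AND T) IMPLIES ((S AND (S OR R)) IMPLIES T)) = false IFF true = false
NOT (T OR (T IMPLIES P)) IFF (U IFF (((((P IFF R) XOR R) IFF (R AND (R AND Q))) AND T) IMPLIES ((S AND (S OR R)) IMPLIES T))) = false IFF false = true

true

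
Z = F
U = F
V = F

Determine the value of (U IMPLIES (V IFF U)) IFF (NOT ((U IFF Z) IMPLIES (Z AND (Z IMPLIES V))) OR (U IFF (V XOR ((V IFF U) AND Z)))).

T

V IFF U = F IFF F = T
U IMPLIES (V IFF U) = F IMPLIES T = T
U IFF Z = F IFF F = T
Z IMPLIES V = F IMPLIES F = T
Z AND (Z IMPLIES V) = F AND T = F
(U IFF Z) IMPLIES (Z AND (Z IMPLIES V)) = T IMPLIES F = F
NOT ((U IFF Z) IMPLIES (Z AND (Z IMPLIES V))) = NOT F = T
V IFF U = F IFF F = T
(V IFF U) AND Z = T AND F = F
V XOR ((V IFF U) AND Z) = F XOR F = F
U IFF (V XOR ((V IFF U) AND Z)) = F IFF F = T
NOT ((U IFF Z) IMPLIES (Z AND (Z IMPLIES V))) OR (U IFF (V XOR ((V IFF U) AND Z))) = T OR T = T
(U IMPLIES (V IFF U)) IFF (NOT ((U IFF Z) IMPLIES (Z AND (Z IMPLIES V))) OR (U IFF (V XOR ((V IFF U) AND Z)))) = T IFF T = T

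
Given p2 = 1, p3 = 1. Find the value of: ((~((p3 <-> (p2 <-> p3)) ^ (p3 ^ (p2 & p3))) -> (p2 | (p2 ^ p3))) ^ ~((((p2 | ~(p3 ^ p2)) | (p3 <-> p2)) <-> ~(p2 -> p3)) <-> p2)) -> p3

p2 <-> p3 = 1 <-> 1 = 1
p3 <-> (p2 <-> p3) = 1 <-> 1 = 1
p2 & p3 = 1 & 1 = 1
p3 ^ (p2 & p3) = 1 ^ 1 = 0
(p3 <-> (p2 <-> p3)) ^ (p3 ^ (p2 & p3)) = 1 ^ 0 = 1
~((p3 <-> (p2 <-> p3)) ^ (p3 ^ (p2 & p3))) = ~1 = 0
p2 ^ p3 = 1 ^ 1 = 0
p2 | (p2 ^ p3) = 1 | 0 = 1
~((p3 <-> (p2 <-> p3)) ^ (p3 ^ (p2 & p3))) -> (p2 | (p2 ^ p3)) = 0 -> 1 = 1
p3 ^ p2 = 1 ^ 1 = 0
~(p3 ^ p2) = ~0 = 1
p2 | ~(p3 ^ p2) = 1 | 1 = 1
p3 <-> p2 = 1 <-> 1 = 1
(p2 | ~(p3 ^ p2)) | (p3 <-> p2) = 1 | 1 = 1
p2 -> p3 = 1 -> 1 = 1
~(p2 -> p3) = ~1 = 0
((p2 | ~(p3 ^ p2)) | (p3 <-> p2)) <-> ~(p2 -> p3) = 1 <-> 0 = 0
(((p2 | ~(p3 ^ p2)) | (p3 <-> p2)) <-> ~(p2 -> p3)) <-> p2 = 0 <-> 1 = 0
~((((p2 | ~(p3 ^ p2)) | (p3 <-> p2)) <-> ~(p2 -> p3)) <-> p2) = ~0 = 1
(~((p3 <-> (p2 <-> p3)) ^ (p3 ^ (p2 & p3))) -> (p2 | (p2 ^ p3))) ^ ~((((p2 | ~(p3 ^ p2)) | (p3 <-> p2)) <-> ~(p2 -> p3)) <-> p2) = 1 ^ 1 = 0
((~((p3 <-> (p2 <-> p3)) ^ (p3 ^ (p2 & p3))) -> (p2 | (p2 ^ p3))) ^ ~((((p2 | ~(p3 ^ p2)) | (p3 <-> p2)) <-> ~(p2 -> p3)) <-> p2)) -> p3 = 0 -> 1 = 1

1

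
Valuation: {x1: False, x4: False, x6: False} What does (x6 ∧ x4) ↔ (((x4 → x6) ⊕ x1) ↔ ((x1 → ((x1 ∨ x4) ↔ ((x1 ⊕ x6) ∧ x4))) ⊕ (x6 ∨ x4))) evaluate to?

Substituting x1=False, x4=False, x6=False:
x6 ∧ x4 = False ∧ False = False
x4 → x6 = False → False = True
(x4 → x6) ⊕ x1 = True ⊕ False = True
x1 ∨ x4 = False ∨ False = False
x1 ⊕ x6 = False ⊕ False = False
(x1 ⊕ x6) ∧ x4 = False ∧ False = False
(x1 ∨ x4) ↔ ((x1 ⊕ x6) ∧ x4) = False ↔ False = True
x1 → ((x1 ∨ x4) ↔ ((x1 ⊕ x6) ∧ x4)) = False → True = True
x6 ∨ x4 = False ∨ False = False
(x1 → ((x1 ∨ x4) ↔ ((x1 ⊕ x6) ∧ x4))) ⊕ (x6 ∨ x4) = True ⊕ False = True
((x4 → x6) ⊕ x1) ↔ ((x1 → ((x1 ∨ x4) ↔ ((x1 ⊕ x6) ∧ x4))) ⊕ (x6 ∨ x4)) = True ↔ True = True
(x6 ∧ x4) ↔ (((x4 → x6) ⊕ x1) ↔ ((x1 → ((x1 ∨ x4) ↔ ((x1 ⊕ x6) ∧ x4))) ⊕ (x6 ∨ x4))) = False ↔ True = False

False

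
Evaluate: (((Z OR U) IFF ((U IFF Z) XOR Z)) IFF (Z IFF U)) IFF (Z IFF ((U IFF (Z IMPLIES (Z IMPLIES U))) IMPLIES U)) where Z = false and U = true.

Z OR U = false OR true = true
U IFF Z = true IFF false = false
(U IFF Z) XOR Z = false XOR false = false
(Z OR U) IFF ((U IFF Z) XOR Z) = true IFF false = false
Z IFF U = false IFF true = false
((Z OR U) IFF ((U IFF Z) XOR Z)) IFF (Z IFF U) = false IFF false = true
Z IMPLIES U = false IMPLIES true = true
Z IMPLIES (Z IMPLIES U) = false IMPLIES true = true
U IFF (Z IMPLIES (Z IMPLIES U)) = true IFF true = true
(U IFF (Z IMPLIES (Z IMPLIES U))) IMPLIES U = true IMPLIES true = true
Z IFF ((U IFF (Z IMPLIES (Z IMPLIES U))) IMPLIES U) = false IFF true = false
(((Z OR U) IFF ((U IFF Z) XOR Z)) IFF (Z IFF U)) IFF (Z IFF ((U IFF (Z IMPLIES (Z IMPLIES U))) IMPLIES U)) = true IFF false = false

false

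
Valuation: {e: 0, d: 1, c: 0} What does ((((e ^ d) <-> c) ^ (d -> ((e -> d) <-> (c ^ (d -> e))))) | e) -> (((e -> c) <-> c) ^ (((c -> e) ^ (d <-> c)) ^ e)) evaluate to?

e ^ d = 0 ^ 1 = 1
(e ^ d) <-> c = 1 <-> 0 = 0
e -> d = 0 -> 1 = 1
d -> e = 1 -> 0 = 0
c ^ (d -> e) = 0 ^ 0 = 0
(e -> d) <-> (c ^ (d -> e)) = 1 <-> 0 = 0
d -> ((e -> d) <-> (c ^ (d -> e))) = 1 -> 0 = 0
((e ^ d) <-> c) ^ (d -> ((e -> d) <-> (c ^ (d -> e)))) = 0 ^ 0 = 0
(((e ^ d) <-> c) ^ (d -> ((e -> d) <-> (c ^ (d -> e))))) | e = 0 | 0 = 0
e -> c = 0 -> 0 = 1
(e -> c) <-> c = 1 <-> 0 = 0
c -> e = 0 -> 0 = 1
d <-> c = 1 <-> 0 = 0
(c -> e) ^ (d <-> c) = 1 ^ 0 = 1
((c -> e) ^ (d <-> c)) ^ e = 1 ^ 0 = 1
((e -> c) <-> c) ^ (((c -> e) ^ (d <-> c)) ^ e) = 0 ^ 1 = 1
((((e ^ d) <-> c) ^ (d -> ((e -> d) <-> (c ^ (d -> e))))) | e) -> (((e -> c) <-> c) ^ (((c -> e) ^ (d <-> c)) ^ e)) = 0 -> 1 = 1

1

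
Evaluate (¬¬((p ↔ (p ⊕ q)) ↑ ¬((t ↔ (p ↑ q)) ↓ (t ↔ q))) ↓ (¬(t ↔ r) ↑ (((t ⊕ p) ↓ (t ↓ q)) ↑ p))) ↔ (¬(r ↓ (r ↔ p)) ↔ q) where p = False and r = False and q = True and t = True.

p ⊕ q = False ⊕ True = True
p ↔ (p ⊕ q) = False ↔ True = False
p ↑ q = False ↑ True = True
t ↔ (p ↑ q) = True ↔ True = True
t ↔ q = True ↔ True = True
(t ↔ (p ↑ q)) ↓ (t ↔ q) = True ↓ True = False
¬((t ↔ (p ↑ q)) ↓ (t ↔ q)) = ¬False = True
(p ↔ (p ⊕ q)) ↑ ¬((t ↔ (p ↑ q)) ↓ (t ↔ q)) = False ↑ True = True
¬((p ↔ (p ⊕ q)) ↑ ¬((t ↔ (p ↑ q)) ↓ (t ↔ q))) = ¬True = False
¬¬((p ↔ (p ⊕ q)) ↑ ¬((t ↔ (p ↑ q)) ↓ (t ↔ q))) = ¬False = True
t ↔ r = True ↔ False = False
¬(t ↔ r) = ¬False = True
t ⊕ p = True ⊕ False = True
t ↓ q = True ↓ True = False
(t ⊕ p) ↓ (t ↓ q) = True ↓ False = False
((t ⊕ p) ↓ (t ↓ q)) ↑ p = False ↑ False = True
¬(t ↔ r) ↑ (((t ⊕ p) ↓ (t ↓ q)) ↑ p) = True ↑ True = False
¬¬((p ↔ (p ⊕ q)) ↑ ¬((t ↔ (p ↑ q)) ↓ (t ↔ q))) ↓ (¬(t ↔ r) ↑ (((t ⊕ p) ↓ (t ↓ q)) ↑ p)) = True ↓ False = False
r ↔ p = False ↔ False = True
r ↓ (r ↔ p) = False ↓ True = False
¬(r ↓ (r ↔ p)) = ¬False = True
¬(r ↓ (r ↔ p)) ↔ q = True ↔ True = True
(¬¬((p ↔ (p ⊕ q)) ↑ ¬((t ↔ (p ↑ q)) ↓ (t ↔ q))) ↓ (¬(t ↔ r) ↑ (((t ⊕ p) ↓ (t ↓ q)) ↑ p))) ↔ (¬(r ↓ (r ↔ p)) ↔ q) = False ↔ True = False

False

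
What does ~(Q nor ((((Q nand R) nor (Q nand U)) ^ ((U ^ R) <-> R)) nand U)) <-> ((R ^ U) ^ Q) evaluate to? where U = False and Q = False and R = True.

Q nand R = False nand True = True
Q nand U = False nand False = True
(Q nand R) nor (Q nand U) = True nor True = False
U ^ R = False ^ True = True
(U ^ R) <-> R = True <-> True = True
((Q nand R) nor (Q nand U)) ^ ((U ^ R) <-> R) = False ^ True = True
(((Q nand R) nor (Q nand U)) ^ ((U ^ R) <-> R)) nand U = True nand False = True
Q nor ((((Q nand R) nor (Q nand U)) ^ ((U ^ R) <-> R)) nand U) = False nor True = False
~(Q nor ((((Q nand R) nor (Q nand U)) ^ ((U ^ R) <-> R)) nand U)) = ~False = True
R ^ U = True ^ False = True
(R ^ U) ^ Q = True ^ False = True
~(Q nor ((((Q nand R) nor (Q nand U)) ^ ((U ^ R) <-> R)) nand U)) <-> ((R ^ U) ^ Q) = True <-> True = True

True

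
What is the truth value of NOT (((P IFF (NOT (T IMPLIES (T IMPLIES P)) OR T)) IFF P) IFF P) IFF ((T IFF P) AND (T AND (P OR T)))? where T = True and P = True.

False

Substituting T=True, P=True:
T IMPLIES P = True IMPLIES True = True
T IMPLIES (T IMPLIES P) = True IMPLIES True = True
NOT (T IMPLIES (T IMPLIES P)) = NOT True = False
NOT (T IMPLIES (T IMPLIES P)) OR T = False OR True = True
P IFF (NOT (T IMPLIES (T IMPLIES P)) OR T) = True IFF True = True
(P IFF (NOT (T IMPLIES (T IMPLIES P)) OR T)) IFF P = True IFF True = True
((P IFF (NOT (T IMPLIES (T IMPLIES P)) OR T)) IFF P) IFF P = True IFF True = True
NOT (((P IFF (NOT (T IMPLIES (T IMPLIES P)) OR T)) IFF P) IFF P) = NOT True = False
T IFF P = True IFF True = True
P OR T = True OR True = True
T AND (P OR T) = True AND True = True
(T IFF P) AND (T AND (P OR T)) = True AND True = True
NOT (((P IFF (NOT (T IMPLIES (T IMPLIES P)) OR T)) IFF P) IFF P) IFF ((T IFF P) AND (T AND (P OR T))) = False IFF True = False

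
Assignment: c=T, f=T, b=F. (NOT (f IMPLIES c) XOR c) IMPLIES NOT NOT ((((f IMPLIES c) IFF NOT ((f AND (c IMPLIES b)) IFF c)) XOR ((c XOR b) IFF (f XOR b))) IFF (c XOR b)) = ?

F

f IMPLIES c = T IMPLIES T = T
NOT (f IMPLIES c) = NOT T = F
NOT (f IMPLIES c) XOR c = F XOR T = T
f IMPLIES c = T IMPLIES T = T
c IMPLIES b = T IMPLIES F = F
f AND (c IMPLIES b) = T AND F = F
(f AND (c IMPLIES b)) IFF c = F IFF T = F
NOT ((f AND (c IMPLIES b)) IFF c) = NOT F = T
(f IMPLIES c) IFF NOT ((f AND (c IMPLIES b)) IFF c) = T IFF T = T
c XOR b = T XOR F = T
f XOR b = T XOR F = T
(c XOR b) IFF (f XOR b) = T IFF T = T
((f IMPLIES c) IFF NOT ((f AND (c IMPLIES b)) IFF c)) XOR ((c XOR b) IFF (f XOR b)) = T XOR T = F
c XOR b = T XOR F = T
(((f IMPLIES c) IFF NOT ((f AND (c IMPLIES b)) IFF c)) XOR ((c XOR b) IFF (f XOR b))) IFF (c XOR b) = F IFF T = F
NOT ((((f IMPLIES c) IFF NOT ((f AND (c IMPLIES b)) IFF c)) XOR ((c XOR b) IFF (f XOR b))) IFF (c XOR b)) = NOT F = T
NOT NOT ((((f IMPLIES c) IFF NOT ((f AND (c IMPLIES b)) IFF c)) XOR ((c XOR b) IFF (f XOR b))) IFF (c XOR b)) = NOT T = F
(NOT (f IMPLIES c) XOR c) IMPLIES NOT NOT ((((f IMPLIES c) IFF NOT ((f AND (c IMPLIES b)) IFF c)) XOR ((c XOR b) IFF (f XOR b))) IFF (c XOR b)) = T IMPLIES F = F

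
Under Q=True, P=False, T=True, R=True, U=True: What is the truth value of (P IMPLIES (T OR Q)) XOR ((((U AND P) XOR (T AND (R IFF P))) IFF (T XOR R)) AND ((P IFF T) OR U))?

False

Substituting Q=True, P=False, T=True, R=True, U=True:
T OR Q = True OR True = True
P IMPLIES (T OR Q) = False IMPLIES True = True
U AND P = True AND False = False
R IFF P = True IFF False = False
T AND (R IFF P) = True AND False = False
(U AND P) XOR (T AND (R IFF P)) = False XOR False = False
T XOR R = True XOR True = False
((U AND P) XOR (T AND (R IFF P))) IFF (T XOR R) = False IFF False = True
P IFF T = False IFF True = False
(P IFF T) OR U = False OR True = True
(((U AND P) XOR (T AND (R IFF P))) IFF (T XOR R)) AND ((P IFF T) OR U) = True AND True = True
(P IMPLIES (T OR Q)) XOR ((((U AND P) XOR (T AND (R IFF P))) IFF (T XOR R)) AND ((P IFF T) OR U)) = True XOR True = False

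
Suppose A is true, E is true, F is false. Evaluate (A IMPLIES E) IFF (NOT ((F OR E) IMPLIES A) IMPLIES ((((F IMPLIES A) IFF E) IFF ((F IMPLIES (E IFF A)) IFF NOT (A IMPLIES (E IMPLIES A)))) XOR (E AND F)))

A IMPLIES E = true IMPLIES true = true
F OR E = false OR true = true
(F OR E) IMPLIES A = true IMPLIES true = true
NOT ((F OR E) IMPLIES A) = NOT true = false
F IMPLIES A = false IMPLIES true = true
(F IMPLIES A) IFF E = true IFF true = true
E IFF A = true IFF true = true
F IMPLIES (E IFF A) = false IMPLIES true = true
E IMPLIES A = true IMPLIES true = true
A IMPLIES (E IMPLIES A) = true IMPLIES true = true
NOT (A IMPLIES (E IMPLIES A)) = NOT true = false
(F IMPLIES (E IFF A)) IFF NOT (A IMPLIES (E IMPLIES A)) = true IFF false = false
((F IMPLIES A) IFF E) IFF ((F IMPLIES (E IFF A)) IFF NOT (A IMPLIES (E IMPLIES A))) = true IFF false = false
E AND F = true AND false = false
(((F IMPLIES A) IFF E) IFF ((F IMPLIES (E IFF A)) IFF NOT (A IMPLIES (E IMPLIES A)))) XOR (E AND F) = false XOR false = false
NOT ((F OR E) IMPLIES A) IMPLIES ((((F IMPLIES A) IFF E) IFF ((F IMPLIES (E IFF A)) IFF NOT (A IMPLIES (E IMPLIES A)))) XOR (E AND F)) = false IMPLIES false = true
(A IMPLIES E) IFF (NOT ((F OR E) IMPLIES A) IMPLIES ((((F IMPLIES A) IFF E) IFF ((F IMPLIES (E IFF A)) IFF NOT (A IMPLIES (E IMPLIES A)))) XOR (E AND F))) = true IFF true = true

true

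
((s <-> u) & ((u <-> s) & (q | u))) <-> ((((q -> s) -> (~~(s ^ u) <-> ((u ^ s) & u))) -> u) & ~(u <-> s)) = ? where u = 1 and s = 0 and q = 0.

s <-> u = 0 <-> 1 = 0
u <-> s = 1 <-> 0 = 0
q | u = 0 | 1 = 1
(u <-> s) & (q | u) = 0 & 1 = 0
(s <-> u) & ((u <-> s) & (q | u)) = 0 & 0 = 0
q -> s = 0 -> 0 = 1
s ^ u = 0 ^ 1 = 1
~(s ^ u) = ~1 = 0
~~(s ^ u) = ~0 = 1
u ^ s = 1 ^ 0 = 1
(u ^ s) & u = 1 & 1 = 1
~~(s ^ u) <-> ((u ^ s) & u) = 1 <-> 1 = 1
(q -> s) -> (~~(s ^ u) <-> ((u ^ s) & u)) = 1 -> 1 = 1
((q -> s) -> (~~(s ^ u) <-> ((u ^ s) & u))) -> u = 1 -> 1 = 1
u <-> s = 1 <-> 0 = 0
~(u <-> s) = ~0 = 1
(((q -> s) -> (~~(s ^ u) <-> ((u ^ s) & u))) -> u) & ~(u <-> s) = 1 & 1 = 1
((s <-> u) & ((u <-> s) & (q | u))) <-> ((((q -> s) -> (~~(s ^ u) <-> ((u ^ s) & u))) -> u) & ~(u <-> s)) = 0 <-> 1 = 0

0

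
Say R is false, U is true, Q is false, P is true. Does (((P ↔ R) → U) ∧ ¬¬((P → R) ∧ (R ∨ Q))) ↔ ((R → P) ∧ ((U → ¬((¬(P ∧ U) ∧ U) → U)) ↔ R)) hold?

F

Substituting R=F, U=T, Q=F, P=T:
P ↔ R = T ↔ F = F
(P ↔ R) → U = F → T = T
P → R = T → F = F
R ∨ Q = F ∨ F = F
(P → R) ∧ (R ∨ Q) = F ∧ F = F
¬((P → R) ∧ (R ∨ Q)) = ¬F = T
¬¬((P → R) ∧ (R ∨ Q)) = ¬T = F
((P ↔ R) → U) ∧ ¬¬((P → R) ∧ (R ∨ Q)) = T ∧ F = F
R → P = F → T = T
P ∧ U = T ∧ T = T
¬(P ∧ U) = ¬T = F
¬(P ∧ U) ∧ U = F ∧ T = F
(¬(P ∧ U) ∧ U) → U = F → T = T
¬((¬(P ∧ U) ∧ U) → U) = ¬T = F
U → ¬((¬(P ∧ U) ∧ U) → U) = T → F = F
(U → ¬((¬(P ∧ U) ∧ U) → U)) ↔ R = F ↔ F = T
(R → P) ∧ ((U → ¬((¬(P ∧ U) ∧ U) → U)) ↔ R) = T ∧ T = T
(((P ↔ R) → U) ∧ ¬¬((P → R) ∧ (R ∨ Q))) ↔ ((R → P) ∧ ((U → ¬((¬(P ∧ U) ∧ U) → U)) ↔ R)) = F ↔ T = F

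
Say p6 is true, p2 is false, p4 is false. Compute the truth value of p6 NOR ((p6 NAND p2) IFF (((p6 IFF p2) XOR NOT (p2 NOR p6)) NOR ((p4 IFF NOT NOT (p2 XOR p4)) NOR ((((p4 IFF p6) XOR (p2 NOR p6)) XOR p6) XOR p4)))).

F

p6 NAND p2 = T NAND F = T
p6 IFF p2 = T IFF F = F
p2 NOR p6 = F NOR T = F
NOT (p2 NOR p6) = NOT F = T
(p6 IFF p2) XOR NOT (p2 NOR p6) = F XOR T = T
p2 XOR p4 = F XOR F = F
NOT (p2 XOR p4) = NOT F = T
NOT NOT (p2 XOR p4) = NOT T = F
p4 IFF NOT NOT (p2 XOR p4) = F IFF F = T
p4 IFF p6 = F IFF T = F
p2 NOR p6 = F NOR T = F
(p4 IFF p6) XOR (p2 NOR p6) = F XOR F = F
((p4 IFF p6) XOR (p2 NOR p6)) XOR p6 = F XOR T = T
(((p4 IFF p6) XOR (p2 NOR p6)) XOR p6) XOR p4 = T XOR F = T
(p4 IFF NOT NOT (p2 XOR p4)) NOR ((((p4 IFF p6) XOR (p2 NOR p6)) XOR p6) XOR p4) = T NOR T = F
((p6 IFF p2) XOR NOT (p2 NOR p6)) NOR ((p4 IFF NOT NOT (p2 XOR p4)) NOR ((((p4 IFF p6) XOR (p2 NOR p6)) XOR p6) XOR p4)) = T NOR F = F
(p6 NAND p2) IFF (((p6 IFF p2) XOR NOT (p2 NOR p6)) NOR ((p4 IFF NOT NOT (p2 XOR p4)) NOR ((((p4 IFF p6) XOR (p2 NOR p6)) XOR p6) XOR p4))) = T IFF F = F
p6 NOR ((p6 NAND p2) IFF (((p6 IFF p2) XOR NOT (p2 NOR p6)) NOR ((p4 IFF NOT NOT (p2 XOR p4)) NOR ((((p4 IFF p6) XOR (p2 NOR p6)) XOR p6) XOR p4)))) = T NOR F = F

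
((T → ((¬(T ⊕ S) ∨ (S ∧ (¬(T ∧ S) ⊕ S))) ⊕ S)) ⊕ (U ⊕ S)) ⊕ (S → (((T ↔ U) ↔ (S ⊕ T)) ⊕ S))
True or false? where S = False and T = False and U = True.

True

T ⊕ S = False ⊕ False = False
¬(T ⊕ S) = ¬False = True
T ∧ S = False ∧ False = False
¬(T ∧ S) = ¬False = True
¬(T ∧ S) ⊕ S = True ⊕ False = True
S ∧ (¬(T ∧ S) ⊕ S) = False ∧ True = False
¬(T ⊕ S) ∨ (S ∧ (¬(T ∧ S) ⊕ S)) = True ∨ False = True
(¬(T ⊕ S) ∨ (S ∧ (¬(T ∧ S) ⊕ S))) ⊕ S = True ⊕ False = True
T → ((¬(T ⊕ S) ∨ (S ∧ (¬(T ∧ S) ⊕ S))) ⊕ S) = False → True = True
U ⊕ S = True ⊕ False = True
(T → ((¬(T ⊕ S) ∨ (S ∧ (¬(T ∧ S) ⊕ S))) ⊕ S)) ⊕ (U ⊕ S) = True ⊕ True = False
T ↔ U = False ↔ True = False
S ⊕ T = False ⊕ False = False
(T ↔ U) ↔ (S ⊕ T) = False ↔ False = True
((T ↔ U) ↔ (S ⊕ T)) ⊕ S = True ⊕ False = True
S → (((T ↔ U) ↔ (S ⊕ T)) ⊕ S) = False → True = True
((T → ((¬(T ⊕ S) ∨ (S ∧ (¬(T ∧ S) ⊕ S))) ⊕ S)) ⊕ (U ⊕ S)) ⊕ (S → (((T ↔ U) ↔ (S ⊕ T)) ⊕ S)) = False ⊕ True = True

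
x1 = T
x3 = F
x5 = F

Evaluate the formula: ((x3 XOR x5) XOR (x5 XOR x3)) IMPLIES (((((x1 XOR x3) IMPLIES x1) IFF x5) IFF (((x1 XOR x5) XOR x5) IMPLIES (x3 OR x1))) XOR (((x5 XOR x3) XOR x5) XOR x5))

T

x3 XOR x5 = F XOR F = F
x5 XOR x3 = F XOR F = F
(x3 XOR x5) XOR (x5 XOR x3) = F XOR F = F
x1 XOR x3 = T XOR F = T
(x1 XOR x3) IMPLIES x1 = T IMPLIES T = T
((x1 XOR x3) IMPLIES x1) IFF x5 = T IFF F = F
x1 XOR x5 = T XOR F = T
(x1 XOR x5) XOR x5 = T XOR F = T
x3 OR x1 = F OR T = T
((x1 XOR x5) XOR x5) IMPLIES (x3 OR x1) = T IMPLIES T = T
(((x1 XOR x3) IMPLIES x1) IFF x5) IFF (((x1 XOR x5) XOR x5) IMPLIES (x3 OR x1)) = F IFF T = F
x5 XOR x3 = F XOR F = F
(x5 XOR x3) XOR x5 = F XOR F = F
((x5 XOR x3) XOR x5) XOR x5 = F XOR F = F
((((x1 XOR x3) IMPLIES x1) IFF x5) IFF (((x1 XOR x5) XOR x5) IMPLIES (x3 OR x1))) XOR (((x5 XOR x3) XOR x5) XOR x5) = F XOR F = F
((x3 XOR x5) XOR (x5 XOR x3)) IMPLIES (((((x1 XOR x3) IMPLIES x1) IFF x5) IFF (((x1 XOR x5) XOR x5) IMPLIES (x3 OR x1))) XOR (((x5 XOR x3) XOR x5) XOR x5)) = F IMPLIES F = T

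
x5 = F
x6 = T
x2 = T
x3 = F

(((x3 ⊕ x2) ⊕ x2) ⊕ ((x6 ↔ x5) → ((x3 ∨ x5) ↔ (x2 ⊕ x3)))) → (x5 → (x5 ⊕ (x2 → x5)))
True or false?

T

x3 ⊕ x2 = F ⊕ T = T
(x3 ⊕ x2) ⊕ x2 = T ⊕ T = F
x6 ↔ x5 = T ↔ F = F
x3 ∨ x5 = F ∨ F = F
x2 ⊕ x3 = T ⊕ F = T
(x3 ∨ x5) ↔ (x2 ⊕ x3) = F ↔ T = F
(x6 ↔ x5) → ((x3 ∨ x5) ↔ (x2 ⊕ x3)) = F → F = T
((x3 ⊕ x2) ⊕ x2) ⊕ ((x6 ↔ x5) → ((x3 ∨ x5) ↔ (x2 ⊕ x3))) = F ⊕ T = T
x2 → x5 = T → F = F
x5 ⊕ (x2 → x5) = F ⊕ F = F
x5 → (x5 ⊕ (x2 → x5)) = F → F = T
(((x3 ⊕ x2) ⊕ x2) ⊕ ((x6 ↔ x5) → ((x3 ∨ x5) ↔ (x2 ⊕ x3)))) → (x5 → (x5 ⊕ (x2 → x5))) = T → T = T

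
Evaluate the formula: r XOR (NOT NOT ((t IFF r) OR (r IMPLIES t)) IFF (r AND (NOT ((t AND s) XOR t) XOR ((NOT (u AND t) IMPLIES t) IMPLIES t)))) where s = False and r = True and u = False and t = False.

Substituting s=False, r=True, u=False, t=False:
t IFF r = False IFF True = False
r IMPLIES t = True IMPLIES False = False
(t IFF r) OR (r IMPLIES t) = False OR False = False
NOT ((t IFF r) OR (r IMPLIES t)) = NOT False = True
NOT NOT ((t IFF r) OR (r IMPLIES t)) = NOT True = False
t AND s = False AND False = False
(t AND s) XOR t = False XOR False = False
NOT ((t AND s) XOR t) = NOT False = True
u AND t = False AND False = False
NOT (u AND t) = NOT False = True
NOT (u AND t) IMPLIES t = True IMPLIES False = False
(NOT (u AND t) IMPLIES t) IMPLIES t = False IMPLIES False = True
NOT ((t AND s) XOR t) XOR ((NOT (u AND t) IMPLIES t) IMPLIES t) = True XOR True = False
r AND (NOT ((t AND s) XOR t) XOR ((NOT (u AND t) IMPLIES t) IMPLIES t)) = True AND False = False
NOT NOT ((t IFF r) OR (r IMPLIES t)) IFF (r AND (NOT ((t AND s) XOR t) XOR ((NOT (u AND t) IMPLIES t) IMPLIES t))) = False IFF False = True
r XOR (NOT NOT ((t IFF r) OR (r IMPLIES t)) IFF (r AND (NOT ((t AND s) XOR t) XOR ((NOT (u AND t) IMPLIES t) IMPLIES t)))) = True XOR True = False

False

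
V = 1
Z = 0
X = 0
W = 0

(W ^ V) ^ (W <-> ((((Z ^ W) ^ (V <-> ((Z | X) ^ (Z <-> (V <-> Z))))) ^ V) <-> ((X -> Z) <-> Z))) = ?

1

Substituting V=1, Z=0, X=0, W=0:
W ^ V = 0 ^ 1 = 1
Z ^ W = 0 ^ 0 = 0
Z | X = 0 | 0 = 0
V <-> Z = 1 <-> 0 = 0
Z <-> (V <-> Z) = 0 <-> 0 = 1
(Z | X) ^ (Z <-> (V <-> Z)) = 0 ^ 1 = 1
V <-> ((Z | X) ^ (Z <-> (V <-> Z))) = 1 <-> 1 = 1
(Z ^ W) ^ (V <-> ((Z | X) ^ (Z <-> (V <-> Z)))) = 0 ^ 1 = 1
((Z ^ W) ^ (V <-> ((Z | X) ^ (Z <-> (V <-> Z))))) ^ V = 1 ^ 1 = 0
X -> Z = 0 -> 0 = 1
(X -> Z) <-> Z = 1 <-> 0 = 0
(((Z ^ W) ^ (V <-> ((Z | X) ^ (Z <-> (V <-> Z))))) ^ V) <-> ((X -> Z) <-> Z) = 0 <-> 0 = 1
W <-> ((((Z ^ W) ^ (V <-> ((Z | X) ^ (Z <-> (V <-> Z))))) ^ V) <-> ((X -> Z) <-> Z)) = 0 <-> 1 = 0
(W ^ V) ^ (W <-> ((((Z ^ W) ^ (V <-> ((Z | X) ^ (Z <-> (V <-> Z))))) ^ V) <-> ((X -> Z) <-> Z))) = 1 ^ 0 = 1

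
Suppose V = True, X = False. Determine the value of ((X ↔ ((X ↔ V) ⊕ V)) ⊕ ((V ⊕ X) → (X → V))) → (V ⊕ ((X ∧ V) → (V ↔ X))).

X ↔ V = False ↔ True = False
(X ↔ V) ⊕ V = False ⊕ True = True
X ↔ ((X ↔ V) ⊕ V) = False ↔ True = False
V ⊕ X = True ⊕ False = True
X → V = False → True = True
(V ⊕ X) → (X → V) = True → True = True
(X ↔ ((X ↔ V) ⊕ V)) ⊕ ((V ⊕ X) → (X → V)) = False ⊕ True = True
X ∧ V = False ∧ True = False
V ↔ X = True ↔ False = False
(X ∧ V) → (V ↔ X) = False → False = True
V ⊕ ((X ∧ V) → (V ↔ X)) = True ⊕ True = False
((X ↔ ((X ↔ V) ⊕ V)) ⊕ ((V ⊕ X) → (X → V))) → (V ⊕ ((X ∧ V) → (V ↔ X))) = True → False = False

False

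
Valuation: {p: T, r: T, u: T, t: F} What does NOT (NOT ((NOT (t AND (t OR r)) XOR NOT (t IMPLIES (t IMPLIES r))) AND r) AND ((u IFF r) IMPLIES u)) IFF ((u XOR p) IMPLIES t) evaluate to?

t OR r = F OR T = T
t AND (t OR r) = F AND T = F
NOT (t AND (t OR r)) = NOT F = T
t IMPLIES r = F IMPLIES T = T
t IMPLIES (t IMPLIES r) = F IMPLIES T = T
NOT (t IMPLIES (t IMPLIES r)) = NOT T = F
NOT (t AND (t OR r)) XOR NOT (t IMPLIES (t IMPLIES r)) = T XOR F = T
(NOT (t AND (t OR r)) XOR NOT (t IMPLIES (t IMPLIES r))) AND r = T AND T = T
NOT ((NOT (t AND (t OR r)) XOR NOT (t IMPLIES (t IMPLIES r))) AND r) = NOT T = F
u IFF r = T IFF T = T
(u IFF r) IMPLIES u = T IMPLIES T = T
NOT ((NOT (t AND (t OR r)) XOR NOT (t IMPLIES (t IMPLIES r))) AND r) AND ((u IFF r) IMPLIES u) = F AND T = F
NOT (NOT ((NOT (t AND (t OR r)) XOR NOT (t IMPLIES (t IMPLIES r))) AND r) AND ((u IFF r) IMPLIES u)) = NOT F = T
u XOR p = T XOR T = F
(u XOR p) IMPLIES t = F IMPLIES F = T
NOT (NOT ((NOT (t AND (t OR r)) XOR NOT (t IMPLIES (t IMPLIES r))) AND r) AND ((u IFF r) IMPLIES u)) IFF ((u XOR p) IMPLIES t) = T IFF T = T

T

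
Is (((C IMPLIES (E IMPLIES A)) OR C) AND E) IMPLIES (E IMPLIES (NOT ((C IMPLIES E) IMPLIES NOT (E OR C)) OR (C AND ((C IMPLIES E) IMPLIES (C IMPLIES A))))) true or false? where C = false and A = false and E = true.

E IMPLIES A = true IMPLIES false = false
C IMPLIES (E IMPLIES A) = false IMPLIES false = true
(C IMPLIES (E IMPLIES A)) OR C = true OR false = true
((C IMPLIES (E IMPLIES A)) OR C) AND E = true AND true = true
C IMPLIES E = false IMPLIES true = true
E OR C = true OR false = true
NOT (E OR C) = NOT true = false
(C IMPLIES E) IMPLIES NOT (E OR C) = true IMPLIES false = false
NOT ((C IMPLIES E) IMPLIES NOT (E OR C)) = NOT false = true
C IMPLIES E = false IMPLIES true = true
C IMPLIES A = false IMPLIES false = true
(C IMPLIES E) IMPLIES (C IMPLIES A) = true IMPLIES true = true
C AND ((C IMPLIES E) IMPLIES (C IMPLIES A)) = false AND true = false
NOT ((C IMPLIES E) IMPLIES NOT (E OR C)) OR (C AND ((C IMPLIES E) IMPLIES (C IMPLIES A))) = true OR false = true
E IMPLIES (NOT ((C IMPLIES E) IMPLIES NOT (E OR C)) OR (C AND ((C IMPLIES E) IMPLIES (C IMPLIES A)))) = true IMPLIES true = true
(((C IMPLIES (E IMPLIES A)) OR C) AND E) IMPLIES (E IMPLIES (NOT ((C IMPLIES E) IMPLIES NOT (E OR C)) OR (C AND ((C IMPLIES E) IMPLIES (C IMPLIES A))))) = true IMPLIES true = true

true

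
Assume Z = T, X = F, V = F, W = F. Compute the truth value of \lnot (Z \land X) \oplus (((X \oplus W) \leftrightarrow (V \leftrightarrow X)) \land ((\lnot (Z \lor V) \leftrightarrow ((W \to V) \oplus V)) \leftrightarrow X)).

T

Substituting Z=T, X=F, V=F, W=F:
Z \land X = T \land F = F
\lnot (Z \land X) = \lnot F = T
X \oplus W = F \oplus F = F
V \leftrightarrow X = F \leftrightarrow F = T
(X \oplus W) \leftrightarrow (V \leftrightarrow X) = F \leftrightarrow T = F
Z \lor V = T \lor F = T
\lnot (Z \lor V) = \lnot T = F
W \to V = F \to F = T
(W \to V) \oplus V = T \oplus F = T
\lnot (Z \lor V) \leftrightarrow ((W \to V) \oplus V) = F \leftrightarrow T = F
(\lnot (Z \lor V) \leftrightarrow ((W \to V) \oplus V)) \leftrightarrow X = F \leftrightarrow F = T
((X \oplus W) \leftrightarrow (V \leftrightarrow X)) \land ((\lnot (Z \lor V) \leftrightarrow ((W \to V) \oplus V)) \leftrightarrow X) = F \land T = F
\lnot (Z \land X) \oplus (((X \oplus W) \leftrightarrow (V \leftrightarrow X)) \land ((\lnot (Z \lor V) \leftrightarrow ((W \to V) \oplus V)) \leftrightarrow X)) = T \oplus F = T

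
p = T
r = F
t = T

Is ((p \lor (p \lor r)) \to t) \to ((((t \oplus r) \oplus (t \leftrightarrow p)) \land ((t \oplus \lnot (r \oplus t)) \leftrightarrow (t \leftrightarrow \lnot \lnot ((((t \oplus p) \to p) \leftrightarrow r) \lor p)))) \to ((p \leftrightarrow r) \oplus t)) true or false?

Substituting p=T, r=F, t=T:
p \lor r = T \lor F = T
p \lor (p \lor r) = T \lor T = T
(p \lor (p \lor r)) \to t = T \to T = T
t \oplus r = T \oplus F = T
t \leftrightarrow p = T \leftrightarrow T = T
(t \oplus r) \oplus (t \leftrightarrow p) = T \oplus T = F
r \oplus t = F \oplus T = T
\lnot (r \oplus t) = \lnot T = F
t \oplus \lnot (r \oplus t) = T \oplus F = T
t \oplus p = T \oplus T = F
(t \oplus p) \to p = F \to T = T
((t \oplus p) \to p) \leftrightarrow r = T \leftrightarrow F = F
(((t \oplus p) \to p) \leftrightarrow r) \lor p = F \lor T = T
\lnot ((((t \oplus p) \to p) \leftrightarrow r) \lor p) = \lnot T = F
\lnot \lnot ((((t \oplus p) \to p) \leftrightarrow r) \lor p) = \lnot F = T
t \leftrightarrow \lnot \lnot ((((t \oplus p) \to p) \leftrightarrow r) \lor p) = T \leftrightarrow T = T
(t \oplus \lnot (r \oplus t)) \leftrightarrow (t \leftrightarrow \lnot \lnot ((((t \oplus p) \to p) \leftrightarrow r) \lor p)) = T \leftrightarrow T = T
((t \oplus r) \oplus (t \leftrightarrow p)) \land ((t \oplus \lnot (r \oplus t)) \leftrightarrow (t \leftrightarrow \lnot \lnot ((((t \oplus p) \to p) \leftrightarrow r) \lor p))) = F \land T = F
p \leftrightarrow r = T \leftrightarrow F = F
(p \leftrightarrow r) \oplus t = F \oplus T = T
(((t \oplus r) \oplus (t \leftrightarrow p)) \land ((t \oplus \lnot (r \oplus t)) \leftrightarrow (t \leftrightarrow \lnot \lnot ((((t \oplus p) \to p) \leftrightarrow r) \lor p)))) \to ((p \leftrightarrow r) \oplus t) = F \to T = T
((p \lor (p \lor r)) \to t) \to ((((t \oplus r) \oplus (t \leftrightarrow p)) \land ((t \oplus \lnot (r \oplus t)) \leftrightarrow (t \leftrightarrow \lnot \lnot ((((t \oplus p) \to p) \leftrightarrow r) \lor p)))) \to ((p \leftrightarrow r) \oplus t)) = T \to T = T

T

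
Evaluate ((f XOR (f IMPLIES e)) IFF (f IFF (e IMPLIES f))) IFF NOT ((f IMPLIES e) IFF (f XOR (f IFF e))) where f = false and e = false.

f IMPLIES e = false IMPLIES false = true
f XOR (f IMPLIES e) = false XOR true = true
e IMPLIES f = false IMPLIES false = true
f IFF (e IMPLIES f) = false IFF true = false
(f XOR (f IMPLIES e)) IFF (f IFF (e IMPLIES f)) = true IFF false = false
f IMPLIES e = false IMPLIES false = true
f IFF e = false IFF false = true
f XOR (f IFF e) = false XOR true = true
(f IMPLIES e) IFF (f XOR (f IFF e)) = true IFF true = true
NOT ((f IMPLIES e) IFF (f XOR (f IFF e))) = NOT true = false
((f XOR (f IMPLIES e)) IFF (f IFF (e IMPLIES f))) IFF NOT ((f IMPLIES e) IFF (f XOR (f IFF e))) = false IFF false = true

true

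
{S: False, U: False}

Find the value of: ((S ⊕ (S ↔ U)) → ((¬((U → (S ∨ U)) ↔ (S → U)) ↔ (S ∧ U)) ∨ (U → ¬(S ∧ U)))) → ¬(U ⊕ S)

True

S ↔ U = False ↔ False = True
S ⊕ (S ↔ U) = False ⊕ True = True
S ∨ U = False ∨ False = False
U → (S ∨ U) = False → False = True
S → U = False → False = True
(U → (S ∨ U)) ↔ (S → U) = True ↔ True = True
¬((U → (S ∨ U)) ↔ (S → U)) = ¬True = False
S ∧ U = False ∧ False = False
¬((U → (S ∨ U)) ↔ (S → U)) ↔ (S ∧ U) = False ↔ False = True
S ∧ U = False ∧ False = False
¬(S ∧ U) = ¬False = True
U → ¬(S ∧ U) = False → True = True
(¬((U → (S ∨ U)) ↔ (S → U)) ↔ (S ∧ U)) ∨ (U → ¬(S ∧ U)) = True ∨ True = True
(S ⊕ (S ↔ U)) → ((¬((U → (S ∨ U)) ↔ (S → U)) ↔ (S ∧ U)) ∨ (U → ¬(S ∧ U))) = True → True = True
U ⊕ S = False ⊕ False = False
¬(U ⊕ S) = ¬False = True
((S ⊕ (S ↔ U)) → ((¬((U → (S ∨ U)) ↔ (S → U)) ↔ (S ∧ U)) ∨ (U → ¬(S ∧ U)))) → ¬(U ⊕ S) = True → True = True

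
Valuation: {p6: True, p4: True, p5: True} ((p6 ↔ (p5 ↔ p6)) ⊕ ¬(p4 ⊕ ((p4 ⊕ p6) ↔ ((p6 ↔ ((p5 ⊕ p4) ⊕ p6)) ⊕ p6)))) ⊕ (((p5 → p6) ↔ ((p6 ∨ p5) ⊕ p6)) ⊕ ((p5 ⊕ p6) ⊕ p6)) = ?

p5 ↔ p6 = True ↔ True = True
p6 ↔ (p5 ↔ p6) = True ↔ True = True
p4 ⊕ p6 = True ⊕ True = False
p5 ⊕ p4 = True ⊕ True = False
(p5 ⊕ p4) ⊕ p6 = False ⊕ True = True
p6 ↔ ((p5 ⊕ p4) ⊕ p6) = True ↔ True = True
(p6 ↔ ((p5 ⊕ p4) ⊕ p6)) ⊕ p6 = True ⊕ True = False
(p4 ⊕ p6) ↔ ((p6 ↔ ((p5 ⊕ p4) ⊕ p6)) ⊕ p6) = False ↔ False = True
p4 ⊕ ((p4 ⊕ p6) ↔ ((p6 ↔ ((p5 ⊕ p4) ⊕ p6)) ⊕ p6)) = True ⊕ True = False
¬(p4 ⊕ ((p4 ⊕ p6) ↔ ((p6 ↔ ((p5 ⊕ p4) ⊕ p6)) ⊕ p6))) = ¬False = True
(p6 ↔ (p5 ↔ p6)) ⊕ ¬(p4 ⊕ ((p4 ⊕ p6) ↔ ((p6 ↔ ((p5 ⊕ p4) ⊕ p6)) ⊕ p6))) = True ⊕ True = False
p5 → p6 = True → True = True
p6 ∨ p5 = True ∨ True = True
(p6 ∨ p5) ⊕ p6 = True ⊕ True = False
(p5 → p6) ↔ ((p6 ∨ p5) ⊕ p6) = True ↔ False = False
p5 ⊕ p6 = True ⊕ True = False
(p5 ⊕ p6) ⊕ p6 = False ⊕ True = True
((p5 → p6) ↔ ((p6 ∨ p5) ⊕ p6)) ⊕ ((p5 ⊕ p6) ⊕ p6) = False ⊕ True = True
((p6 ↔ (p5 ↔ p6)) ⊕ ¬(p4 ⊕ ((p4 ⊕ p6) ↔ ((p6 ↔ ((p5 ⊕ p4) ⊕ p6)) ⊕ p6)))) ⊕ (((p5 → p6) ↔ ((p6 ∨ p5) ⊕ p6)) ⊕ ((p5 ⊕ p6) ⊕ p6)) = False ⊕ True = True

True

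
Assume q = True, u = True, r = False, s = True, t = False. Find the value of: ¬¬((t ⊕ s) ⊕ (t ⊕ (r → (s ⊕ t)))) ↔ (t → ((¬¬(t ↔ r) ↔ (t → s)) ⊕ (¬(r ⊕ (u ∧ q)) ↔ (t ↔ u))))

False

t ⊕ s = False ⊕ True = True
s ⊕ t = True ⊕ False = True
r → (s ⊕ t) = False → True = True
t ⊕ (r → (s ⊕ t)) = False ⊕ True = True
(t ⊕ s) ⊕ (t ⊕ (r → (s ⊕ t))) = True ⊕ True = False
¬((t ⊕ s) ⊕ (t ⊕ (r → (s ⊕ t)))) = ¬False = True
¬¬((t ⊕ s) ⊕ (t ⊕ (r → (s ⊕ t)))) = ¬True = False
t ↔ r = False ↔ False = True
¬(t ↔ r) = ¬True = False
¬¬(t ↔ r) = ¬False = True
t → s = False → True = True
¬¬(t ↔ r) ↔ (t → s) = True ↔ True = True
u ∧ q = True ∧ True = True
r ⊕ (u ∧ q) = False ⊕ True = True
¬(r ⊕ (u ∧ q)) = ¬True = False
t ↔ u = False ↔ True = False
¬(r ⊕ (u ∧ q)) ↔ (t ↔ u) = False ↔ False = True
(¬¬(t ↔ r) ↔ (t → s)) ⊕ (¬(r ⊕ (u ∧ q)) ↔ (t ↔ u)) = True ⊕ True = False
t → ((¬¬(t ↔ r) ↔ (t → s)) ⊕ (¬(r ⊕ (u ∧ q)) ↔ (t ↔ u))) = False → False = True
¬¬((t ⊕ s) ⊕ (t ⊕ (r → (s ⊕ t)))) ↔ (t → ((¬¬(t ↔ r) ↔ (t → s)) ⊕ (¬(r ⊕ (u ∧ q)) ↔ (t ↔ u)))) = False ↔ True = False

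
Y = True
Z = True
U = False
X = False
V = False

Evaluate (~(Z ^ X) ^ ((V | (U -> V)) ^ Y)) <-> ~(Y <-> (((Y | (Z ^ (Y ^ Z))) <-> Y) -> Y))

True

Z ^ X = True ^ False = True
~(Z ^ X) = ~True = False
U -> V = False -> False = True
V | (U -> V) = False | True = True
(V | (U -> V)) ^ Y = True ^ True = False
~(Z ^ X) ^ ((V | (U -> V)) ^ Y) = False ^ False = False
Y ^ Z = True ^ True = False
Z ^ (Y ^ Z) = True ^ False = True
Y | (Z ^ (Y ^ Z)) = True | True = True
(Y | (Z ^ (Y ^ Z))) <-> Y = True <-> True = True
((Y | (Z ^ (Y ^ Z))) <-> Y) -> Y = True -> True = True
Y <-> (((Y | (Z ^ (Y ^ Z))) <-> Y) -> Y) = True <-> True = True
~(Y <-> (((Y | (Z ^ (Y ^ Z))) <-> Y) -> Y)) = ~True = False
(~(Z ^ X) ^ ((V | (U -> V)) ^ Y)) <-> ~(Y <-> (((Y | (Z ^ (Y ^ Z))) <-> Y) -> Y)) = False <-> False = True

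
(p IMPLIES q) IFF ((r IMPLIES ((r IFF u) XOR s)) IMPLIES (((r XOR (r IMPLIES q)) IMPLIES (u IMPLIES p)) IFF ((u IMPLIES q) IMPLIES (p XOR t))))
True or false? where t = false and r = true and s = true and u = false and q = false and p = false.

p IMPLIES q = false IMPLIES false = true
r IFF u = true IFF false = false
(r IFF u) XOR s = false XOR true = true
r IMPLIES ((r IFF u) XOR s) = true IMPLIES true = true
r IMPLIES q = true IMPLIES false = false
r XOR (r IMPLIES q) = true XOR false = true
u IMPLIES p = false IMPLIES false = true
(r XOR (r IMPLIES q)) IMPLIES (u IMPLIES p) = true IMPLIES true = true
u IMPLIES q = false IMPLIES false = true
p XOR t = false XOR false = false
(u IMPLIES q) IMPLIES (p XOR t) = true IMPLIES false = false
((r XOR (r IMPLIES q)) IMPLIES (u IMPLIES p)) IFF ((u IMPLIES q) IMPLIES (p XOR t)) = true IFF false = false
(r IMPLIES ((r IFF u) XOR s)) IMPLIES (((r XOR (r IMPLIES q)) IMPLIES (u IMPLIES p)) IFF ((u IMPLIES q) IMPLIES (p XOR t))) = true IMPLIES false = false
(p IMPLIES q) IFF ((r IMPLIES ((r IFF u) XOR s)) IMPLIES (((r XOR (r IMPLIES q)) IMPLIES (u IMPLIES p)) IFF ((u IMPLIES q) IMPLIES (p XOR t)))) = true IFF false = false

false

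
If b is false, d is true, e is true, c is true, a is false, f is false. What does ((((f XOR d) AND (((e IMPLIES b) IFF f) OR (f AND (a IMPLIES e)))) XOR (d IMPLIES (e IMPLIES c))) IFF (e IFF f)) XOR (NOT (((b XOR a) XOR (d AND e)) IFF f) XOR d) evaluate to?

f XOR d = false XOR true = true
e IMPLIES b = true IMPLIES false = false
(e IMPLIES b) IFF f = false IFF false = true
a IMPLIES e = false IMPLIES true = true
f AND (a IMPLIES e) = false AND true = false
((e IMPLIES b) IFF f) OR (f AND (a IMPLIES e)) = true OR false = true
(f XOR d) AND (((e IMPLIES b) IFF f) OR (f AND (a IMPLIES e))) = true AND true = true
e IMPLIES c = true IMPLIES true = true
d IMPLIES (e IMPLIES c) = true IMPLIES true = true
((f XOR d) AND (((e IMPLIES b) IFF f) OR (f AND (a IMPLIES e)))) XOR (d IMPLIES (e IMPLIES c)) = true XOR true = false
e IFF f = true IFF false = false
(((f XOR d) AND (((e IMPLIES b) IFF f) OR (f AND (a IMPLIES e)))) XOR (d IMPLIES (e IMPLIES c))) IFF (e IFF f) = false IFF false = true
b XOR a = false XOR false = false
d AND e = true AND true = true
(b XOR a) XOR (d AND e) = false XOR true = true
((b XOR a) XOR (d AND e)) IFF f = true IFF false = false
NOT (((b XOR a) XOR (d AND e)) IFF f) = NOT false = true
NOT (((b XOR a) XOR (d AND e)) IFF f) XOR d = true XOR true = false
((((f XOR d) AND (((e IMPLIES b) IFF f) OR (f AND (a IMPLIES e)))) XOR (d IMPLIES (e IMPLIES c))) IFF (e IFF f)) XOR (NOT (((b XOR a) XOR (d AND e)) IFF f) XOR d) = true XOR false = true

true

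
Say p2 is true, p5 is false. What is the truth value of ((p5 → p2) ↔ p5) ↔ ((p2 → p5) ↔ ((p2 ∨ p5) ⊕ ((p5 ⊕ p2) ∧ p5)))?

p5 → p2 = False → True = True
(p5 → p2) ↔ p5 = True ↔ False = False
p2 → p5 = True → False = False
p2 ∨ p5 = True ∨ False = True
p5 ⊕ p2 = False ⊕ True = True
(p5 ⊕ p2) ∧ p5 = True ∧ False = False
(p2 ∨ p5) ⊕ ((p5 ⊕ p2) ∧ p5) = True ⊕ False = True
(p2 → p5) ↔ ((p2 ∨ p5) ⊕ ((p5 ⊕ p2) ∧ p5)) = False ↔ True = False
((p5 → p2) ↔ p5) ↔ ((p2 → p5) ↔ ((p2 ∨ p5) ⊕ ((p5 ⊕ p2) ∧ p5))) = False ↔ False = True

True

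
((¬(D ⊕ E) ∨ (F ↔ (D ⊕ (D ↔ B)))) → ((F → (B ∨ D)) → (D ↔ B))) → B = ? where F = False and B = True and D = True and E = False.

True

D ⊕ E = True ⊕ False = True
¬(D ⊕ E) = ¬True = False
D ↔ B = True ↔ True = True
D ⊕ (D ↔ B) = True ⊕ True = False
F ↔ (D ⊕ (D ↔ B)) = False ↔ False = True
¬(D ⊕ E) ∨ (F ↔ (D ⊕ (D ↔ B))) = False ∨ True = True
B ∨ D = True ∨ True = True
F → (B ∨ D) = False → True = True
D ↔ B = True ↔ True = True
(F → (B ∨ D)) → (D ↔ B) = True → True = True
(¬(D ⊕ E) ∨ (F ↔ (D ⊕ (D ↔ B)))) → ((F → (B ∨ D)) → (D ↔ B)) = True → True = True
((¬(D ⊕ E) ∨ (F ↔ (D ⊕ (D ↔ B)))) → ((F → (B ∨ D)) → (D ↔ B))) → B = True → True = True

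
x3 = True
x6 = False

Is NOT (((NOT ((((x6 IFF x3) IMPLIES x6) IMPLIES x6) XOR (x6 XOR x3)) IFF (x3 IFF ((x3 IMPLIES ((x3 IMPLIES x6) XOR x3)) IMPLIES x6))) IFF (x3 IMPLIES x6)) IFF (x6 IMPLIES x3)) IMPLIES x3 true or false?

Substituting x3=True, x6=False:
x6 IFF x3 = False IFF True = False
(x6 IFF x3) IMPLIES x6 = False IMPLIES False = True
((x6 IFF x3) IMPLIES x6) IMPLIES x6 = True IMPLIES False = False
x6 XOR x3 = False XOR True = True
(((x6 IFF x3) IMPLIES x6) IMPLIES x6) XOR (x6 XOR x3) = False XOR True = True
NOT ((((x6 IFF x3) IMPLIES x6) IMPLIES x6) XOR (x6 XOR x3)) = NOT True = False
x3 IMPLIES x6 = True IMPLIES False = False
(x3 IMPLIES x6) XOR x3 = False XOR True = True
x3 IMPLIES ((x3 IMPLIES x6) XOR x3) = True IMPLIES True = True
(x3 IMPLIES ((x3 IMPLIES x6) XOR x3)) IMPLIES x6 = True IMPLIES False = False
x3 IFF ((x3 IMPLIES ((x3 IMPLIES x6) XOR x3)) IMPLIES x6) = True IFF False = False
NOT ((((x6 IFF x3) IMPLIES x6) IMPLIES x6) XOR (x6 XOR x3)) IFF (x3 IFF ((x3 IMPLIES ((x3 IMPLIES x6) XOR x3)) IMPLIES x6)) = False IFF False = True
x3 IMPLIES x6 = True IMPLIES False = False
(NOT ((((x6 IFF x3) IMPLIES x6) IMPLIES x6) XOR (x6 XOR x3)) IFF (x3 IFF ((x3 IMPLIES ((x3 IMPLIES x6) XOR x3)) IMPLIES x6))) IFF (x3 IMPLIES x6) = True IFF False = False
x6 IMPLIES x3 = False IMPLIES True = True
((NOT ((((x6 IFF x3) IMPLIES x6) IMPLIES x6) XOR (x6 XOR x3)) IFF (x3 IFF ((x3 IMPLIES ((x3 IMPLIES x6) XOR x3)) IMPLIES x6))) IFF (x3 IMPLIES x6)) IFF (x6 IMPLIES x3) = False IFF True = False
NOT (((NOT ((((x6 IFF x3) IMPLIES x6) IMPLIES x6) XOR (x6 XOR x3)) IFF (x3 IFF ((x3 IMPLIES ((x3 IMPLIES x6) XOR x3)) IMPLIES x6))) IFF (x3 IMPLIES x6)) IFF (x6 IMPLIES x3)) = NOT False = True
NOT (((NOT ((((x6 IFF x3) IMPLIES x6) IMPLIES x6) XOR (x6 XOR x3)) IFF (x3 IFF ((x3 IMPLIES ((x3 IMPLIES x6) XOR x3)) IMPLIES x6))) IFF (x3 IMPLIES x6)) IFF (x6 IMPLIES x3)) IMPLIES x3 = True IMPLIES True = True

True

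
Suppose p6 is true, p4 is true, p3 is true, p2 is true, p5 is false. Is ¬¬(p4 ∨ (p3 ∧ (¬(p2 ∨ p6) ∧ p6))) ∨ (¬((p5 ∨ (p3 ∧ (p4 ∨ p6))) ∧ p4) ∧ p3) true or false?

p2 ∨ p6 = True ∨ True = True
¬(p2 ∨ p6) = ¬True = False
¬(p2 ∨ p6) ∧ p6 = False ∧ True = False
p3 ∧ (¬(p2 ∨ p6) ∧ p6) = True ∧ False = False
p4 ∨ (p3 ∧ (¬(p2 ∨ p6) ∧ p6)) = True ∨ False = True
¬(p4 ∨ (p3 ∧ (¬(p2 ∨ p6) ∧ p6))) = ¬True = False
¬¬(p4 ∨ (p3 ∧ (¬(p2 ∨ p6) ∧ p6))) = ¬False = True
p4 ∨ p6 = True ∨ True = True
p3 ∧ (p4 ∨ p6) = True ∧ True = True
p5 ∨ (p3 ∧ (p4 ∨ p6)) = False ∨ True = True
(p5 ∨ (p3 ∧ (p4 ∨ p6))) ∧ p4 = True ∧ True = True
¬((p5 ∨ (p3 ∧ (p4 ∨ p6))) ∧ p4) = ¬True = False
¬((p5 ∨ (p3 ∧ (p4 ∨ p6))) ∧ p4) ∧ p3 = False ∧ True = False
¬¬(p4 ∨ (p3 ∧ (¬(p2 ∨ p6) ∧ p6))) ∨ (¬((p5 ∨ (p3 ∧ (p4 ∨ p6))) ∧ p4) ∧ p3) = True ∨ False = True

True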